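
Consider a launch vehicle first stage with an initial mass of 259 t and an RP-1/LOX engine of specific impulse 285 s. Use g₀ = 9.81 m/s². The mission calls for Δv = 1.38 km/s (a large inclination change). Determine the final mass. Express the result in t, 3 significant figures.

final mass ≈ 158 t

v_e = Isp · g₀ = 285 × 9.81 = 2795.9 m/s.
Rocket equation: m₀/m_f = exp(Δv / v_e) = exp(1380 / 2795.9) = exp(0.4936) = 1.6382.
m_f = m₀ / 1.6382 = 259 / 1.6382 = 158.1 t.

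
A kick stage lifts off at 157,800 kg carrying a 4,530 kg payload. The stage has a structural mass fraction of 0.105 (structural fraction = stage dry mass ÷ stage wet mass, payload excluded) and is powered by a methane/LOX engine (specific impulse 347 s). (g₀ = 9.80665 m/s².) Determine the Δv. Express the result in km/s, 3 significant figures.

Stage wet mass = m₀ − payload = 157,800 − 4,530 = 153,270 kg.
Stage dry mass = ε × stage wet mass = 0.105 × 153,270 = 16,093.4 kg.
Burnout mass m_f = stage dry + payload = 16,093.4 + 4,530 = 20,623.4 kg.
v_e = Isp · g₀ = 347 × 9.80665 = 3402.9 m/s.
Using Δv = v_e ln(m₀/m_f): Δv = v_e · ln(157,800/20,623.4) = 3402.9 × ln(7.652) = 3402.9 × 2.0349 ≈ 6925 m/s.

Δv ≈ 6.92 km/s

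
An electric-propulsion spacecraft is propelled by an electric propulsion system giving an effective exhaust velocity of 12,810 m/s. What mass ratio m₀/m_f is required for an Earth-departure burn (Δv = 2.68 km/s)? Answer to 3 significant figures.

mass ratio ≈ 1.23

Rocket equation: m₀/m_f = exp(Δv / v_e) = exp(2680 / 12810.0) = exp(0.2092) = 1.2327.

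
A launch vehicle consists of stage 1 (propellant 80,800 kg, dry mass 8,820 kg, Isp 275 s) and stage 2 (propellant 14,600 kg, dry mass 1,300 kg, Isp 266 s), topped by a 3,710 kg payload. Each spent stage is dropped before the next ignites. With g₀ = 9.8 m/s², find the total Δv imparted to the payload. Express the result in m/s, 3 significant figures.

Δv ≈ 7180 m/s

Ignition mass of stage 1 = 80,800+8,820 + 14,600+1,300 + 3,710 = 109,230 kg.
Stage 1: m₀ = 109,230 kg, m_f = 109,230 − 80,800 = 28,430 kg; Δv = 275×9.8×ln(3.842) = 2695.0×1.3460 ≈ 3627 m/s.
Stage 2: m₀ = 19,610 kg, m_f = 19,610 − 14,600 = 5,010 kg; Δv = 266×9.8×ln(3.914) = 2606.8×1.3646 ≈ 3557 m/s.
Total Δv = 3627 + 3557 = 7184 m/s.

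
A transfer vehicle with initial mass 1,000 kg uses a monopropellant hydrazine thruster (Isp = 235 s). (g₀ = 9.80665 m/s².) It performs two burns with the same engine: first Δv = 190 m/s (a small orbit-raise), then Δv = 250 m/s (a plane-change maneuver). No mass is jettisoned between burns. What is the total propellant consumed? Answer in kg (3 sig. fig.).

total propellant consumed ≈ 174 kg

v_e = Isp · g₀ = 235 × 9.80665 = 2304.6 m/s.
After the first burn: m = 1000 × exp(−190/2304.6) = 1000 × 0.92086 = 920.86 kg.
After the second burn: m = 920.86 × exp(−250/2304.6) = 920.86 × 0.89720 = 826.196 kg.
Total propellant = m₀ − m_final = 1000 − 826.196 = 173.804 kg.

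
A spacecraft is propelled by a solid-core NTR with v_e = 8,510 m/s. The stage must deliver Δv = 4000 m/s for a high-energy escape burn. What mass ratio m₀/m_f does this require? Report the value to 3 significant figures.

Rocket equation: m₀/m_f = exp(Δv / v_e) = exp(4000 / 8510.0) = exp(0.4700) = 1.6001.

mass ratio ≈ 1.60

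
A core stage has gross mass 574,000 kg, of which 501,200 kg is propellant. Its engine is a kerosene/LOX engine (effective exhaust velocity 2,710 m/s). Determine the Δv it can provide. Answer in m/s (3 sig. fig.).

m_f = m₀ − m_prop = 574,000 − 501,200 = 72,800 kg.
By the Tsiolkovsky rocket equation, Δv = v_e · ln(m₀/m_f) = 2710.0 × ln(7.885) = 2710.0 × 2.0649 ≈ 5595.9 m/s.

Δv ≈ 5600 m/s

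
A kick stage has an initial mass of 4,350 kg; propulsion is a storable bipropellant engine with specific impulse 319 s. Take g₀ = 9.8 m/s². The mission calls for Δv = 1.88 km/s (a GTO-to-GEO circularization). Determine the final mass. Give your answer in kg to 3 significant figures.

final mass ≈ 2380 kg

v_e = Isp · g₀ = 319 × 9.8 = 3126.2 m/s.
From the ideal rocket equation, m₀/m_f = exp(Δv / v_e) = exp(1880 / 3126.2) = exp(0.6014) = 1.8246.
m_f = m₀ / 1.8246 = 4,350 / 1.8246 = 2,384.08 kg.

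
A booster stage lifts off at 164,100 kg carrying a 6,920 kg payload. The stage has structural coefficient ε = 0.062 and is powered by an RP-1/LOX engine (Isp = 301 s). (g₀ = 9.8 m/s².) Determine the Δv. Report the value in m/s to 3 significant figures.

Stage wet mass = m₀ − payload = 164,100 − 6,920 = 157,180 kg.
Stage dry mass = ε × stage wet mass = 0.062 × 157,180 = 9,745.16 kg.
Burnout mass m_f = stage dry + payload = 9,745.16 + 6,920 = 16,665.16 kg.
v_e = Isp · g₀ = 301 × 9.8 = 2949.8 m/s.
Using Δv = v_e ln(m₀/m_f): Δv = v_e · ln(164,100/16,665.16) = 2949.8 × ln(9.847) = 2949.8 × 2.2872 ≈ 6747 m/s.

Δv ≈ 6750 m/s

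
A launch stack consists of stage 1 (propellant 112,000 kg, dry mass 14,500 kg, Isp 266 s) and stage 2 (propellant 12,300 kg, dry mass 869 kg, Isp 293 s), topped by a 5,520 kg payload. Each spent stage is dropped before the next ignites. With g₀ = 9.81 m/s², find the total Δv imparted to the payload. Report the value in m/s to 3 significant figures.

Δv ≈ 6940 m/s

Ignition mass of stage 1 = 112,000+14,500 + 12,300+869 + 5,520 = 145,189 kg.
Stage 1: m₀ = 145,189 kg, m_f = 145,189 − 112,000 = 33,189 kg; Δv = 266×9.81×ln(4.375) = 2609.5×1.4758 ≈ 3851 m/s.
Stage 2: m₀ = 18,689 kg, m_f = 18,689 − 12,300 = 6,389 kg; Δv = 293×9.81×ln(2.925) = 2874.3×1.0734 ≈ 3085 m/s.
Total Δv = 3851 + 3085 = 6936 m/s.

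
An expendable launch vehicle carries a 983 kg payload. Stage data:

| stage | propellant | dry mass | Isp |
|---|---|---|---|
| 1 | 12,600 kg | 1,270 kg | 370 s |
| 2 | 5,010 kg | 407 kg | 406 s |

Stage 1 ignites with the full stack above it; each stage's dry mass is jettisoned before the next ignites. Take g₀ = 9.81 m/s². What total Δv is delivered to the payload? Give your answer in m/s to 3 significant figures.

Ignition mass of stage 1 = 12,600+1,270 + 5,010+407 + 983 = 20,270 kg.
Stage 1: m₀ = 20,270 kg, m_f = 20,270 − 12,600 = 7,670 kg; Δv = 370×9.81×ln(2.643) = 3629.7×0.9718 ≈ 3527 m/s.
Stage 2: m₀ = 6,400 kg, m_f = 6,400 − 5,010 = 1,390 kg; Δv = 406×9.81×ln(4.604) = 3982.9×1.5270 ≈ 6082 m/s.
Total Δv = 3527 + 6082 = 9609 m/s.

Δv ≈ 9610 m/s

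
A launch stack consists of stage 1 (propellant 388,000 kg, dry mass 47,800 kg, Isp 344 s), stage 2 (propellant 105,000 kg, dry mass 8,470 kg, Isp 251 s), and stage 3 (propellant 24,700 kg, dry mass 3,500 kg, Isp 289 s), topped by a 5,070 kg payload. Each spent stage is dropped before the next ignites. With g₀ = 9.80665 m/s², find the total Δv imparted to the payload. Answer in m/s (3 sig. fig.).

Δv ≈ 10600 m/s

Ignition mass of stage 1 = 388,000+47,800 + 105,000+8,470 + 24,700+3,500 + 5,070 = 582,540 kg.
Stage 1: m₀ = 582,540 kg, m_f = 582,540 − 388,000 = 194,540 kg; Δv = 344×9.80665×ln(2.994) = 3373.5×1.0968 ≈ 3700 m/s.
Stage 2: m₀ = 146,740 kg, m_f = 146,740 − 105,000 = 41,740 kg; Δv = 251×9.80665×ln(3.516) = 2461.5×1.2572 ≈ 3095 m/s.
Stage 3: m₀ = 33,270 kg, m_f = 33,270 − 24,700 = 8,570 kg; Δv = 289×9.80665×ln(3.882) = 2834.1×1.3564 ≈ 3844 m/s.
Total Δv = 3700 + 3095 + 3844 = 10639 m/s.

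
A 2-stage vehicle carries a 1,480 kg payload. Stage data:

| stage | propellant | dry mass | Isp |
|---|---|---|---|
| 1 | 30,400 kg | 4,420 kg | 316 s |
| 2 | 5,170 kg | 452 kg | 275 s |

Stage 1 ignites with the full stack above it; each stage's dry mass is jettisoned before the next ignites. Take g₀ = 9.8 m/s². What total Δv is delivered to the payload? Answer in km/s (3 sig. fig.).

Ignition mass of stage 1 = 30,400+4,420 + 5,170+452 + 1,480 = 41,922 kg.
Stage 1: m₀ = 41,922 kg, m_f = 41,922 − 30,400 = 11,522 kg; Δv = 316×9.8×ln(3.638) = 3096.8×1.2916 ≈ 4000 m/s.
Stage 2: m₀ = 7,102 kg, m_f = 7,102 − 5,170 = 1,932 kg; Δv = 275×9.8×ln(3.676) = 2695.0×1.3018 ≈ 3508 m/s.
Total Δv = 4000 + 3508 = 7508 m/s.

Δv ≈ 7.51 km/s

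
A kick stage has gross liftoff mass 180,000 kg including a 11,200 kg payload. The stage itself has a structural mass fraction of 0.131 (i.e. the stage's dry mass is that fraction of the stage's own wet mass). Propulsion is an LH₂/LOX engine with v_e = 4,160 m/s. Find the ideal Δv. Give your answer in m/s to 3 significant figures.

Stage wet mass = m₀ − payload = 180,000 − 11,200 = 168,800 kg.
Stage dry mass = ε × stage wet mass = 0.131 × 168,800 = 22,112.8 kg.
Burnout mass m_f = stage dry + payload = 22,112.8 + 11,200 = 33,312.8 kg.
From the ideal rocket equation, Δv = v_e · ln(180,000/33,312.8) = 4160.0 × ln(5.403) = 4160.0 × 1.6870 ≈ 7018 m/s.

Δv ≈ 7020 m/s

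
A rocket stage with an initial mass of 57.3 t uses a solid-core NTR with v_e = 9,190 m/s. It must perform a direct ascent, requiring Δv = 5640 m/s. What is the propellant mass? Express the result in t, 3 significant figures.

propellant mass ≈ 26.3 t

Rocket equation: m₀/m_f = exp(Δv / v_e) = exp(5640 / 9190.0) = exp(0.6137) = 1.8473.
m_f = 57.3 / 1.8473 = 31.0182 t, so propellant = m₀ − m_f = 57.3 − 31.0182 = 26.2818 t.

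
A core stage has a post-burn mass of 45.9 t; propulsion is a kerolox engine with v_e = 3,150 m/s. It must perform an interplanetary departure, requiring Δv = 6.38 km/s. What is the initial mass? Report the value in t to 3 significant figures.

initial mass ≈ 348 t

From the ideal rocket equation, m₀/m_f = exp(Δv / v_e) = exp(6380 / 3150.0) = exp(2.0254) = 7.5791.
m₀ = m_f × 7.5791 = 45.9 × 7.5791 = 347.881 t.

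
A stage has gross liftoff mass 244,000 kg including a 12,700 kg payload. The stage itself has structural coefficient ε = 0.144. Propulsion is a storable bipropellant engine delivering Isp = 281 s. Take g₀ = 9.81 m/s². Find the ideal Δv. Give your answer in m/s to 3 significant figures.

Stage wet mass = m₀ − payload = 244,000 − 12,700 = 231,300 kg.
Stage dry mass = ε × stage wet mass = 0.144 × 231,300 = 33,307.2 kg.
Burnout mass m_f = stage dry + payload = 33,307.2 + 12,700 = 46,007.2 kg.
v_e = Isp · g₀ = 281 × 9.81 = 2756.6 m/s.
Rocket equation: Δv = v_e · ln(244,000/46,007.2) = 2756.6 × ln(5.304) = 2756.6 × 1.6684 ≈ 4599 m/s.

Δv ≈ 4600 m/s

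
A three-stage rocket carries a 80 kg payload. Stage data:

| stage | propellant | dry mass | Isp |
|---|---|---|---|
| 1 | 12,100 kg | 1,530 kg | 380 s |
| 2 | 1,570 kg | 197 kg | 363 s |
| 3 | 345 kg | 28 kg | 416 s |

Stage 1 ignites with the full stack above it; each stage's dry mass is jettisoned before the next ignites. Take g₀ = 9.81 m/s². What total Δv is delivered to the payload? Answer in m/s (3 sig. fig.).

Ignition mass of stage 1 = 12,100+1,530 + 1,570+197 + 345+28 + 80 = 15,850 kg.
Stage 1: m₀ = 15,850 kg, m_f = 15,850 − 12,100 = 3,750 kg; Δv = 380×9.81×ln(4.227) = 3727.8×1.4414 ≈ 5373 m/s.
Stage 2: m₀ = 2,220 kg, m_f = 2,220 − 1,570 = 650 kg; Δv = 363×9.81×ln(3.415) = 3561.0×1.2283 ≈ 4374 m/s.
Stage 3: m₀ = 453 kg, m_f = 453 − 345 = 108 kg; Δv = 416×9.81×ln(4.194) = 4081.0×1.4338 ≈ 5851 m/s.
Total Δv = 5373 + 4374 + 5851 = 15598 m/s.

Δv ≈ 15600 m/s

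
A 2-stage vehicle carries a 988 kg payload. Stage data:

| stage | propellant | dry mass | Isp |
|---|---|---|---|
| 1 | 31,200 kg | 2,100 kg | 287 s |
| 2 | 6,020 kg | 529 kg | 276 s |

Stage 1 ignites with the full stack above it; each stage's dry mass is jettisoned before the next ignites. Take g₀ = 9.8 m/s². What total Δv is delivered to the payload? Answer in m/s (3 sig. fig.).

Δv ≈ 8400 m/s

Ignition mass of stage 1 = 31,200+2,100 + 6,020+529 + 988 = 40,837 kg.
Stage 1: m₀ = 40,837 kg, m_f = 40,837 − 31,200 = 9,637 kg; Δv = 287×9.8×ln(4.238) = 2812.6×1.4440 ≈ 4061 m/s.
Stage 2: m₀ = 7,537 kg, m_f = 7,537 − 6,020 = 1,517 kg; Δv = 276×9.8×ln(4.968) = 2704.8×1.6031 ≈ 4336 m/s.
Total Δv = 4061 + 4336 = 8397 m/s.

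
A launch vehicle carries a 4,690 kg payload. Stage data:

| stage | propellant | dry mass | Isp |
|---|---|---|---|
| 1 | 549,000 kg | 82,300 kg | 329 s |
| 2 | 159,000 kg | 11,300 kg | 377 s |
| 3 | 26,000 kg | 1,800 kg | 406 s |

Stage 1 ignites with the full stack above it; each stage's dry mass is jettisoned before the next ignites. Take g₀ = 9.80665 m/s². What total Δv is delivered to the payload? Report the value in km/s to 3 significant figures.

Δv ≈ 15.5 km/s

Ignition mass of stage 1 = 549,000+82,300 + 159,000+11,300 + 26,000+1,800 + 4,690 = 834,090 kg.
Stage 1: m₀ = 834,090 kg, m_f = 834,090 − 549,000 = 285,090 kg; Δv = 329×9.80665×ln(2.926) = 3226.4×1.0735 ≈ 3464 m/s.
Stage 2: m₀ = 202,790 kg, m_f = 202,790 − 159,000 = 43,790 kg; Δv = 377×9.80665×ln(4.631) = 3697.1×1.5328 ≈ 5667 m/s.
Stage 3: m₀ = 32,490 kg, m_f = 32,490 − 26,000 = 6,490 kg; Δv = 406×9.80665×ln(5.006) = 3981.5×1.6107 ≈ 6413 m/s.
Total Δv = 3464 + 5667 + 6413 = 15544 m/s.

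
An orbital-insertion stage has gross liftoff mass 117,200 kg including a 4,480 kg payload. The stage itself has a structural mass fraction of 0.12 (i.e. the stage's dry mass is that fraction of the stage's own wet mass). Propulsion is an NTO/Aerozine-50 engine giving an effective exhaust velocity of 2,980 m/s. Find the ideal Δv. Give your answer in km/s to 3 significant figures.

Δv ≈ 5.58 km/s

Stage wet mass = m₀ − payload = 117,200 − 4,480 = 112,720 kg.
Stage dry mass = ε × stage wet mass = 0.12 × 112,720 = 13,526.4 kg.
Burnout mass m_f = stage dry + payload = 13,526.4 + 4,480 = 18,006.4 kg.
Δv = v_e · ln(117,200/18,006.4) = 2980.0 × ln(6.509) = 2980.0 × 1.8732 ≈ 5582 m/s.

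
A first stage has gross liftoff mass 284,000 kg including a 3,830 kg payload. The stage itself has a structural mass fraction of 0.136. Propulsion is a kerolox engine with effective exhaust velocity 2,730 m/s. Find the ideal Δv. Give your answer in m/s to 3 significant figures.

Stage wet mass = m₀ − payload = 284,000 − 3,830 = 280,170 kg.
Stage dry mass = ε × stage wet mass = 0.136 × 280,170 = 38,103.1 kg.
Burnout mass m_f = stage dry + payload = 38,103.1 + 3,830 = 41,933.1 kg.
Rocket equation: Δv = v_e · ln(284,000/41,933.1) = 2730.0 × ln(6.773) = 2730.0 × 1.9129 ≈ 5222 m/s.

Δv ≈ 5220 m/s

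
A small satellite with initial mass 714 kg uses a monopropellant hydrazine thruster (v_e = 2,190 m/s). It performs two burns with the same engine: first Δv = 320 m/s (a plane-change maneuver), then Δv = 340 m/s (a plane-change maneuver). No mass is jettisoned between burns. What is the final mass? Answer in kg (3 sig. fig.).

After the first burn: m = 714 × exp(−320/2190.0) = 714 × 0.86406 = 616.939 kg.
After the second burn: m = 616.939 × exp(−340/2190.0) = 616.939 × 0.85620 = 528.223 kg.

final mass ≈ 528 kg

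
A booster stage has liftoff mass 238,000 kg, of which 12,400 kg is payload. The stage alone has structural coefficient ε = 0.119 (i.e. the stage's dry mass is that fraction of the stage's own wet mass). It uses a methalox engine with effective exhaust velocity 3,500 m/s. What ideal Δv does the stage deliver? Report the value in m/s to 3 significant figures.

Δv ≈ 6310 m/s

Stage wet mass = m₀ − payload = 238,000 − 12,400 = 225,600 kg.
Stage dry mass = ε × stage wet mass = 0.119 × 225,600 = 26,846.4 kg.
Burnout mass m_f = stage dry + payload = 26,846.4 + 12,400 = 39,246.4 kg.
Δv = v_e · ln(238,000/39,246.4) = 3500.0 × ln(6.064) = 3500.0 × 1.8024 ≈ 6308 m/s.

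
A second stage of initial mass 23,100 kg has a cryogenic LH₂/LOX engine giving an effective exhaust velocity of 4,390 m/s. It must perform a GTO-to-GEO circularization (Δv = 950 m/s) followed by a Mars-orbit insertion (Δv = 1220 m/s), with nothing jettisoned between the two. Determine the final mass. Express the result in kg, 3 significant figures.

After the first burn: m = 23100 × exp(−950/4390.0) = 23100 × 0.80541 = 18,605 kg.
After the second burn: m = 18,605 × exp(−1220/4390.0) = 18,605 × 0.75737 = 14,090.9 kg.

final mass ≈ 14100 kg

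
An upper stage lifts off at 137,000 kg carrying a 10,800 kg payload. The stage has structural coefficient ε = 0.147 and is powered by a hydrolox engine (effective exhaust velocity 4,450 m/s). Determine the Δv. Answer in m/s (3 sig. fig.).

Stage wet mass = m₀ − payload = 137,000 − 10,800 = 126,200 kg.
Stage dry mass = ε × stage wet mass = 0.147 × 126,200 = 18,551.4 kg.
Burnout mass m_f = stage dry + payload = 18,551.4 + 10,800 = 29,351.4 kg.
Δv = v_e · ln(137,000/29,351.4) = 4450.0 × ln(4.668) = 4450.0 × 1.5406 ≈ 6856 m/s.

Δv ≈ 6860 m/s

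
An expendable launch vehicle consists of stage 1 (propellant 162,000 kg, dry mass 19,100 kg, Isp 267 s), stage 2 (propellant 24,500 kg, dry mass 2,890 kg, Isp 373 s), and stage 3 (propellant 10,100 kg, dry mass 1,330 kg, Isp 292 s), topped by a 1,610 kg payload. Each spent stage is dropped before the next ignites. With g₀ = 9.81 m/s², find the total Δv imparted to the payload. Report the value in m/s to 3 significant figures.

Ignition mass of stage 1 = 162,000+19,100 + 24,500+2,890 + 10,100+1,330 + 1,610 = 221,530 kg.
Stage 1: m₀ = 221,530 kg, m_f = 221,530 − 162,000 = 59,530 kg; Δv = 267×9.81×ln(3.721) = 2619.3×1.3141 ≈ 3442 m/s.
Stage 2: m₀ = 40,430 kg, m_f = 40,430 − 24,500 = 15,930 kg; Δv = 373×9.81×ln(2.538) = 3659.1×0.9314 ≈ 3408 m/s.
Stage 3: m₀ = 13,040 kg, m_f = 13,040 − 10,100 = 2,940 kg; Δv = 292×9.81×ln(4.435) = 2864.5×1.4896 ≈ 4267 m/s.
Total Δv = 3442 + 3408 + 4267 = 11117 m/s.

Δv ≈ 11100 m/s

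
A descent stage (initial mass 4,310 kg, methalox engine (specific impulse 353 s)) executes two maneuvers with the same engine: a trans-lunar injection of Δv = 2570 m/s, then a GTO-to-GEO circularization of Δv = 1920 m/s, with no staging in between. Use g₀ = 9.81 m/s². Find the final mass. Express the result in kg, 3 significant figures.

v_e = Isp · g₀ = 353 × 9.81 = 3462.9 m/s.
After the first burn: m = 4310 × exp(−2570/3462.9) = 4310 × 0.47609 = 2,051.95 kg.
After the second burn: m = 2,051.95 × exp(−1920/3462.9) = 2,051.95 × 0.57439 = 1,178.62 kg.

final mass ≈ 1180 kg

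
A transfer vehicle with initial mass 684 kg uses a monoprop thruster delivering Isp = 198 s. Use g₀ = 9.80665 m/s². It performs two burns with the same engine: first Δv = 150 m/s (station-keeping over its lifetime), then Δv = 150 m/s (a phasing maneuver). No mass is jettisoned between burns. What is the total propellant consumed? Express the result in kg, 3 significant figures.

v_e = Isp · g₀ = 198 × 9.80665 = 1941.7 m/s.
After the first burn: m = 684 × exp(−150/1941.7) = 684 × 0.92566 = 633.151 kg.
After the second burn: m = 633.151 × exp(−150/1941.7) = 633.151 × 0.92566 = 586.083 kg.
Total propellant = m₀ − m_final = 684 − 586.083 = 97.917 kg.

total propellant consumed ≈ 97.9 kg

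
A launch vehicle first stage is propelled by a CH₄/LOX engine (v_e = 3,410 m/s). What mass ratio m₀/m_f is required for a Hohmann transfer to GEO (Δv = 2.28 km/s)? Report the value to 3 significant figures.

mass ratio ≈ 1.95

m₀/m_f = exp(Δv / v_e) = exp(2280 / 3410.0) = exp(0.6686) = 1.9515.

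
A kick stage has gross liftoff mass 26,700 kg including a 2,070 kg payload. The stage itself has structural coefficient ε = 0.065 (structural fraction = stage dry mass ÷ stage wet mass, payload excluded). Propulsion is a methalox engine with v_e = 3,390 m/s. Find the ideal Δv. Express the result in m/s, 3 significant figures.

Stage wet mass = m₀ − payload = 26,700 − 2,070 = 24,630 kg.
Stage dry mass = ε × stage wet mass = 0.065 × 24,630 = 1,600.95 kg.
Burnout mass m_f = stage dry + payload = 1,600.95 + 2,070 = 3,670.95 kg.
Δv = v_e · ln(26,700/3,670.95) = 3390.0 × ln(7.273) = 3390.0 × 1.9842 ≈ 6726 m/s.

Δv ≈ 6730 m/s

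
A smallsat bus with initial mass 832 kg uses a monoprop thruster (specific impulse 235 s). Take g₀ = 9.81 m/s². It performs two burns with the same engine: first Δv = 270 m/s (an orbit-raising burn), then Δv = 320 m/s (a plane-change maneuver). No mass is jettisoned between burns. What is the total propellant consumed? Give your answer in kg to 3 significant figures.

total propellant consumed ≈ 188 kg

v_e = Isp · g₀ = 235 × 9.81 = 2305.3 m/s.
After the first burn: m = 832 × exp(−270/2305.3) = 832 × 0.88948 = 740.047 kg.
After the second burn: m = 740.047 × exp(−320/2305.3) = 740.047 × 0.87040 = 644.137 kg.
Total propellant = m₀ − m_final = 832 − 644.137 = 187.863 kg.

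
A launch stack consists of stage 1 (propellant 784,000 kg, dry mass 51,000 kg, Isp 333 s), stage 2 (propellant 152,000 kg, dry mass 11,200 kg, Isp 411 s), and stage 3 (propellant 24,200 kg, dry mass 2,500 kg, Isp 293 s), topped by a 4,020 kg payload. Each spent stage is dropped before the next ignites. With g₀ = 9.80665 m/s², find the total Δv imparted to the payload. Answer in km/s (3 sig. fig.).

Δv ≈ 15.3 km/s

Ignition mass of stage 1 = 784,000+51,000 + 152,000+11,200 + 24,200+2,500 + 4,020 = 1,028,920 kg.
Stage 1: m₀ = 1,028,920 kg, m_f = 1,028,920 − 784,000 = 244,920 kg; Δv = 333×9.80665×ln(4.201) = 3265.6×1.4353 ≈ 4687 m/s.
Stage 2: m₀ = 193,920 kg, m_f = 193,920 − 152,000 = 41,920 kg; Δv = 411×9.80665×ln(4.626) = 4030.5×1.5317 ≈ 6173 m/s.
Stage 3: m₀ = 30,720 kg, m_f = 30,720 − 24,200 = 6,520 kg; Δv = 293×9.80665×ln(4.712) = 2873.3×1.5500 ≈ 4454 m/s.
Total Δv = 4687 + 6173 + 4454 = 15314 m/s.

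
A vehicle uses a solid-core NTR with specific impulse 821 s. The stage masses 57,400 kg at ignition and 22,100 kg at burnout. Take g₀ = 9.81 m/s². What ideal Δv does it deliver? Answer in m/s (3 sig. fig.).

v_e = Isp · g₀ = 821 × 9.81 = 8054.0 m/s.
Δv = v_e · ln(m₀/m_f) = 8054.0 × ln(2.597) = 8054.0 × 0.9545 ≈ 7687.3 m/s.

Δv ≈ 7690 m/s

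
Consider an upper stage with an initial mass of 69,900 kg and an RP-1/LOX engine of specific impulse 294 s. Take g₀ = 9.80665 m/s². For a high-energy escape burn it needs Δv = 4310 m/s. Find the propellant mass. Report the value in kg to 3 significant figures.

v_e = Isp · g₀ = 294 × 9.80665 = 2883.2 m/s.
From the ideal rocket equation, m₀/m_f = exp(Δv / v_e) = exp(4310 / 2883.2) = exp(1.4949) = 4.4588.
m_f = 69,900 / 4.4588 = 15,676.9 kg, so propellant = m₀ − m_f = 69,900 − 15,676.9 = 54,223.1 kg.

propellant mass ≈ 54200 kg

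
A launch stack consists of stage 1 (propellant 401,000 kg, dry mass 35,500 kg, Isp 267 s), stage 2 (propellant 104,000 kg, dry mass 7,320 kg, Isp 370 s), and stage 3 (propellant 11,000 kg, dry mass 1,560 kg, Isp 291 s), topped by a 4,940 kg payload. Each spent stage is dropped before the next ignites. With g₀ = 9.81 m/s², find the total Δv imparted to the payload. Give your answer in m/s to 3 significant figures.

Δv ≈ 12000 m/s

Ignition mass of stage 1 = 401,000+35,500 + 104,000+7,320 + 11,000+1,560 + 4,940 = 565,320 kg.
Stage 1: m₀ = 565,320 kg, m_f = 565,320 − 401,000 = 164,320 kg; Δv = 267×9.81×ln(3.44) = 2619.3×1.2356 ≈ 3236 m/s.
Stage 2: m₀ = 128,820 kg, m_f = 128,820 − 104,000 = 24,820 kg; Δv = 370×9.81×ln(5.19) = 3629.7×1.6468 ≈ 5977 m/s.
Stage 3: m₀ = 17,500 kg, m_f = 17,500 − 11,000 = 6,500 kg; Δv = 291×9.81×ln(2.692) = 2854.7×0.9904 ≈ 2827 m/s.
Total Δv = 3236 + 5977 + 2827 = 12040 m/s.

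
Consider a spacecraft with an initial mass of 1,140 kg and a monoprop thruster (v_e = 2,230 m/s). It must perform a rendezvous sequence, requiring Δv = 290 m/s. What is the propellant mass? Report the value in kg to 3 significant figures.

From the ideal rocket equation, m₀/m_f = exp(Δv / v_e) = exp(290 / 2230.0) = exp(0.1300) = 1.1389.
m_f = 1,140 / 1.1389 = 1,000.97 kg, so propellant = m₀ − m_f = 1,140 − 1,000.97 = 139.03 kg.

propellant mass ≈ 139 kg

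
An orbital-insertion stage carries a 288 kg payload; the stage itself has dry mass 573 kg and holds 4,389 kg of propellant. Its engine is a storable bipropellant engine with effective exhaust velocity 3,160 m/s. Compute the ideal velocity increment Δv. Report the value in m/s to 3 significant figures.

m₀ = payload + dry + propellant = 288 + 573 + 4,389 = 5,250 kg.
m_f = payload + dry = 288 + 573 = 861 kg.
By the Tsiolkovsky rocket equation, Δv = v_e · ln(m₀/m_f) = 3160.0 × ln(6.098) = 3160.0 × 1.8079 ≈ 5712.9 m/s.

Δv ≈ 5710 m/s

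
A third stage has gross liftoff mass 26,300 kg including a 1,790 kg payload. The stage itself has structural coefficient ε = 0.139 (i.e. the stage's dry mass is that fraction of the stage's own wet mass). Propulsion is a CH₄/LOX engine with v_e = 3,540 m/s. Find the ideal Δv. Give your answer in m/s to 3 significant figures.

Stage wet mass = m₀ − payload = 26,300 − 1,790 = 24,510 kg.
Stage dry mass = ε × stage wet mass = 0.139 × 24,510 = 3,406.89 kg.
Burnout mass m_f = stage dry + payload = 3,406.89 + 1,790 = 5,196.89 kg.
Rocket equation: Δv = v_e · ln(26,300/5,196.89) = 3540.0 × ln(5.061) = 3540.0 × 1.6215 ≈ 5740 m/s.

Δv ≈ 5740 m/s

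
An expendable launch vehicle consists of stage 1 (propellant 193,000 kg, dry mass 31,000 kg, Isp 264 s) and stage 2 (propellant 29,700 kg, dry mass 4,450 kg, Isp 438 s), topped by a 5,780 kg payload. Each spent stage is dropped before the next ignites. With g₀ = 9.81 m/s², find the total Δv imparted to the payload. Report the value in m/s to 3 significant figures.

Δv ≈ 9250 m/s

Ignition mass of stage 1 = 193,000+31,000 + 29,700+4,450 + 5,780 = 263,930 kg.
Stage 1: m₀ = 263,930 kg, m_f = 263,930 − 193,000 = 70,930 kg; Δv = 264×9.81×ln(3.721) = 2589.8×1.3140 ≈ 3403 m/s.
Stage 2: m₀ = 39,930 kg, m_f = 39,930 − 29,700 = 10,230 kg; Δv = 438×9.81×ln(3.903) = 4296.8×1.3618 ≈ 5851 m/s.
Total Δv = 3403 + 5851 = 9254 m/s.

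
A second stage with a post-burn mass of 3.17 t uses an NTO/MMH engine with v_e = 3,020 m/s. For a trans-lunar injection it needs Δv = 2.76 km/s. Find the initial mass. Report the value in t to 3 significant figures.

m₀/m_f = exp(Δv / v_e) = exp(2760 / 3020.0) = exp(0.9139) = 2.4940.
m₀ = m_f × 2.4940 = 3.17 × 2.4940 = 7.90598 t.

initial mass ≈ 7.91 t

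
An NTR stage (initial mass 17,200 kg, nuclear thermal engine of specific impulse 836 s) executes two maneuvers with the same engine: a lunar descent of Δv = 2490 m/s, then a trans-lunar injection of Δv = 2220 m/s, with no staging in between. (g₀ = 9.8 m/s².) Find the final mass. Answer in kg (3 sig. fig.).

final mass ≈ 9680 kg

v_e = Isp · g₀ = 836 × 9.8 = 8192.8 m/s.
After the first burn: m = 17200 × exp(−2490/8192.8) = 17200 × 0.73792 = 12,692.2 kg.
After the second burn: m = 12,692.2 × exp(−2220/8192.8) = 12,692.2 × 0.76264 = 9,679.58 kg.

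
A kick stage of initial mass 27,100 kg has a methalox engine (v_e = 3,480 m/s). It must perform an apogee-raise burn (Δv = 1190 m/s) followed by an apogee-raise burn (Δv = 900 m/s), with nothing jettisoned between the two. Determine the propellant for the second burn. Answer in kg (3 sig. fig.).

propellant for the second burn ≈ 4390 kg

After the first burn: m = 27100 × exp(−1190/3480.0) = 27100 × 0.71038 = 19,251.3 kg.
After the second burn: m = 19,251.3 × exp(−900/3480.0) = 19,251.3 × 0.77212 = 14,864.3 kg.
Second-burn propellant = 19,251.3 − 14,864.3 = 4,387 kg.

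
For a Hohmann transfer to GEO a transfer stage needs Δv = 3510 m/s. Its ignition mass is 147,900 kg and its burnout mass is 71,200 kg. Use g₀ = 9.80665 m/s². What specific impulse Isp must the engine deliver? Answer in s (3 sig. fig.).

ln(m₀/m_f) = ln(147900/71200) = ln(2.077) = 0.7310.
v_e = Δv / ln(m₀/m_f) = 3510 / 0.7310 = 4801.4 m/s.
Isp = v_e / g₀ = 4801.4 / 9.80665 = 489.6 s.

Isp ≈ 490 s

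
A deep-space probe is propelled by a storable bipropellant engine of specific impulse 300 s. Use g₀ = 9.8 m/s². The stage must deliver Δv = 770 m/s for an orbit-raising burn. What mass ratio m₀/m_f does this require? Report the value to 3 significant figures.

mass ratio ≈ 1.30

v_e = Isp · g₀ = 300 × 9.8 = 2940.0 m/s.
m₀/m_f = exp(Δv / v_e) = exp(770 / 2940.0) = exp(0.2619) = 1.2994.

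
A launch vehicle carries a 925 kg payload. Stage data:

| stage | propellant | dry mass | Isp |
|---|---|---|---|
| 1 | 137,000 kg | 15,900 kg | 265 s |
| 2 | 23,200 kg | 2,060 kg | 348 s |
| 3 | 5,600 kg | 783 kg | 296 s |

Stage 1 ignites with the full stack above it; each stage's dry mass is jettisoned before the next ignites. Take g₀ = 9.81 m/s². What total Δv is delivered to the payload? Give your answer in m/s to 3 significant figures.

Ignition mass of stage 1 = 137,000+15,900 + 23,200+2,060 + 5,600+783 + 925 = 185,468 kg.
Stage 1: m₀ = 185,468 kg, m_f = 185,468 − 137,000 = 48,468 kg; Δv = 265×9.81×ln(3.827) = 2599.7×1.3420 ≈ 3489 m/s.
Stage 2: m₀ = 32,568 kg, m_f = 32,568 − 23,200 = 9,368 kg; Δv = 348×9.81×ln(3.477) = 3413.9×1.2460 ≈ 4254 m/s.
Stage 3: m₀ = 7,308 kg, m_f = 7,308 − 5,600 = 1,708 kg; Δv = 296×9.81×ln(4.279) = 2903.8×1.4536 ≈ 4221 m/s.
Total Δv = 3489 + 4254 + 4221 = 11964 m/s.

Δv ≈ 12000 m/s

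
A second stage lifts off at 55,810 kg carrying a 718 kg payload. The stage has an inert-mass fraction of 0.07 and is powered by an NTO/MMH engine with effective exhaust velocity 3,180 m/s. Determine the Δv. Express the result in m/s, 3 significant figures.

Stage wet mass = m₀ − payload = 55,810 − 718 = 55,092 kg.
Stage dry mass = ε × stage wet mass = 0.07 × 55,092 = 3,856.44 kg.
Burnout mass m_f = stage dry + payload = 3,856.44 + 718 = 4,574.44 kg.
Δv = v_e · ln(55,810/4,574.44) = 3180.0 × ln(12.2) = 3180.0 × 2.5015 ≈ 7955 m/s.

Δv ≈ 7950 m/s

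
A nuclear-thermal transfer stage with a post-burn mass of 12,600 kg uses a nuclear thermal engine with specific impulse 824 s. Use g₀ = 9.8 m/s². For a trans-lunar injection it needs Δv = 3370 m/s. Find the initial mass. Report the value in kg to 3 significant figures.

v_e = Isp · g₀ = 824 × 9.8 = 8075.2 m/s.
From the ideal rocket equation, m₀/m_f = exp(Δv / v_e) = exp(3370 / 8075.2) = exp(0.4173) = 1.5179.
m₀ = m_f × 1.5179 = 12,600 × 1.5179 = 19,125.5 kg.

initial mass ≈ 19100 kg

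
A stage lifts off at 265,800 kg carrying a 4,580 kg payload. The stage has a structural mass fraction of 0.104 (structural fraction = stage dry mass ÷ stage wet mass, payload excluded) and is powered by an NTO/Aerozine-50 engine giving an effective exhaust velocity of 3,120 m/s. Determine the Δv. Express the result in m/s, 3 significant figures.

Stage wet mass = m₀ − payload = 265,800 − 4,580 = 261,220 kg.
Stage dry mass = ε × stage wet mass = 0.104 × 261,220 = 27,166.9 kg.
Burnout mass m_f = stage dry + payload = 27,166.9 + 4,580 = 31,746.9 kg.
Rocket equation: Δv = v_e · ln(265,800/31,746.9) = 3120.0 × ln(8.372) = 3120.0 × 2.1249 ≈ 6630 m/s.

Δv ≈ 6630 m/s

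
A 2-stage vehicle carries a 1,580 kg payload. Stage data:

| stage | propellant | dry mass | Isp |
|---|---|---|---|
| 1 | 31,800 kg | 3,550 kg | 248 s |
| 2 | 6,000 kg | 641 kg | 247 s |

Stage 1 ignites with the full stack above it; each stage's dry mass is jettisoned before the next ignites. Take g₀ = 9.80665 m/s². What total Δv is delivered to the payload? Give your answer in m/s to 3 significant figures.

Ignition mass of stage 1 = 31,800+3,550 + 6,000+641 + 1,580 = 43,571 kg.
Stage 1: m₀ = 43,571 kg, m_f = 43,571 − 31,800 = 11,771 kg; Δv = 248×9.80665×ln(3.702) = 2432.0×1.3088 ≈ 3183 m/s.
Stage 2: m₀ = 8,221 kg, m_f = 8,221 − 6,000 = 2,221 kg; Δv = 247×9.80665×ln(3.701) = 2422.2×1.3087 ≈ 3170 m/s.
Total Δv = 3183 + 3170 = 6353 m/s.

Δv ≈ 6350 m/s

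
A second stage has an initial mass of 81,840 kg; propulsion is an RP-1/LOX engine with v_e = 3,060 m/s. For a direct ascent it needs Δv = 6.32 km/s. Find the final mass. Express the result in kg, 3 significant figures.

final mass ≈ 10400 kg

m₀/m_f = exp(Δv / v_e) = exp(6320 / 3060.0) = exp(2.0654) = 7.8881.
m_f = m₀ / 7.8881 = 81,840 / 7.8881 = 10,375.1 kg.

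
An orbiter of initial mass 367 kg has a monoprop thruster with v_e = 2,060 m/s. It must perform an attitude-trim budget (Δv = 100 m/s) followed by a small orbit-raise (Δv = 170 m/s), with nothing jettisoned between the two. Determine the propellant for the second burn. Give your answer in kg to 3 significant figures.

propellant for the second burn ≈ 27.7 kg

After the first burn: m = 367 × exp(−100/2060.0) = 367 × 0.95262 = 349.612 kg.
After the second burn: m = 349.612 × exp(−170/2060.0) = 349.612 × 0.92079 = 321.919 kg.
Second-burn propellant = 349.612 − 321.919 = 27.693 kg.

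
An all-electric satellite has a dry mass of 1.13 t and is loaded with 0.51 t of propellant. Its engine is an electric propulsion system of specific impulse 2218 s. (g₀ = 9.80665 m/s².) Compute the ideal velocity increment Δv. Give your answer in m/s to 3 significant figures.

Δv ≈ 8100 m/s

v_e = Isp · g₀ = 2218 × 9.80665 = 21751.1 m/s.
m₀ = m_dry + m_prop = 1.13 + 0.51 = 1.64 t.
Δv = v_e · ln(m₀/m_f) = 21751.1 × ln(1.451) = 21751.1 × 0.3725 ≈ 8101.8 m/s.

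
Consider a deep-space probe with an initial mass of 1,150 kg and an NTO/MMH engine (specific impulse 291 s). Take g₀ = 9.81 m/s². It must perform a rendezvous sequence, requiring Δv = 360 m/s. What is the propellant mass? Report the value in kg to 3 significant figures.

propellant mass ≈ 136 kg

v_e = Isp · g₀ = 291 × 9.81 = 2854.7 m/s.
m₀/m_f = exp(Δv / v_e) = exp(360 / 2854.7) = exp(0.1261) = 1.1344.
m_f = 1,150 / 1.1344 = 1,013.75 kg, so propellant = m₀ − m_f = 1,150 − 1,013.75 = 136.25 kg.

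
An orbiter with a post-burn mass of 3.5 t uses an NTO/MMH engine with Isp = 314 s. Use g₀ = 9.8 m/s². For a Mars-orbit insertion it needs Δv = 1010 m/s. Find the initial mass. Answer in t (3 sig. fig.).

v_e = Isp · g₀ = 314 × 9.8 = 3077.2 m/s.
m₀/m_f = exp(Δv / v_e) = exp(1010 / 3077.2) = exp(0.3282) = 1.3885.
m₀ = m_f × 1.3885 = 3.5 × 1.3885 = 4.85975 t.

initial mass ≈ 4.86 t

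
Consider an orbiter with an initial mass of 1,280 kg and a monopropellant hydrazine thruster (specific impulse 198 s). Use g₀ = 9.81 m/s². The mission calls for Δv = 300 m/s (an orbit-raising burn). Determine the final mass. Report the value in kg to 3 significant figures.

final mass ≈ 1100 kg

v_e = Isp · g₀ = 198 × 9.81 = 1942.4 m/s.
From the ideal rocket equation, m₀/m_f = exp(Δv / v_e) = exp(300 / 1942.4) = exp(0.1544) = 1.1670.
m_f = m₀ / 1.1670 = 1,280 / 1.1670 = 1,096.83 kg.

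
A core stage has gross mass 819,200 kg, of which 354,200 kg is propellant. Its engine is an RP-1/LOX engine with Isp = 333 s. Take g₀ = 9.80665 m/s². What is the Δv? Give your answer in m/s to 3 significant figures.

Δv ≈ 1850 m/s

v_e = Isp · g₀ = 333 × 9.80665 = 3265.6 m/s.
m_f = m₀ − m_prop = 819,200 − 354,200 = 465,000 kg.
Δv = v_e · ln(m₀/m_f) = 3265.6 × ln(1.762) = 3265.6 × 0.5663 ≈ 1849.3 m/s.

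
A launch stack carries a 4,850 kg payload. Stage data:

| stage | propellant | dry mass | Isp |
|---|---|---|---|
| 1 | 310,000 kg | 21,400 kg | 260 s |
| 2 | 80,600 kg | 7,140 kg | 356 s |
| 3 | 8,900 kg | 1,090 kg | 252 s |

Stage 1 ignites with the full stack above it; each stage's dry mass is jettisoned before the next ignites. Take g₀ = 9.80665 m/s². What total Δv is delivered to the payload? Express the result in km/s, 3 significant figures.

Δv ≈ 10.8 km/s

Ignition mass of stage 1 = 310,000+21,400 + 80,600+7,140 + 8,900+1,090 + 4,850 = 433,980 kg.
Stage 1: m₀ = 433,980 kg, m_f = 433,980 − 310,000 = 123,980 kg; Δv = 260×9.80665×ln(3.5) = 2549.7×1.2529 ≈ 3194 m/s.
Stage 2: m₀ = 102,580 kg, m_f = 102,580 − 80,600 = 21,980 kg; Δv = 356×9.80665×ln(4.667) = 3491.2×1.5405 ≈ 5378 m/s.
Stage 3: m₀ = 14,840 kg, m_f = 14,840 − 8,900 = 5,940 kg; Δv = 252×9.80665×ln(2.498) = 2471.3×0.9156 ≈ 2263 m/s.
Total Δv = 3194 + 5378 + 2263 = 10835 m/s.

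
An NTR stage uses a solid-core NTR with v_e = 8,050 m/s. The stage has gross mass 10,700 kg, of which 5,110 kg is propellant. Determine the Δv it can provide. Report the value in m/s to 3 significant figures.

Δv ≈ 5230 m/s

m_f = m₀ − m_prop = 10,700 − 5,110 = 5,590 kg.
By the Tsiolkovsky rocket equation, Δv = v_e · ln(m₀/m_f) = 8050.0 × ln(1.914) = 8050.0 × 0.6493 ≈ 5226.6 m/s.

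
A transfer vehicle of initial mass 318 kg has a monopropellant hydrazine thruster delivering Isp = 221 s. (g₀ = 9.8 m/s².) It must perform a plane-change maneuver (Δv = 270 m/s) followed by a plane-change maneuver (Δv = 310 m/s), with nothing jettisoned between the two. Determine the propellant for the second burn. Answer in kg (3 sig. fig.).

v_e = Isp · g₀ = 221 × 9.8 = 2165.8 m/s.
After the first burn: m = 318 × exp(−270/2165.8) = 318 × 0.88279 = 280.727 kg.
After the second burn: m = 280.727 × exp(−310/2165.8) = 280.727 × 0.86664 = 243.289 kg.
Second-burn propellant = 280.727 − 243.289 = 37.438 kg.

propellant for the second burn ≈ 37.4 kg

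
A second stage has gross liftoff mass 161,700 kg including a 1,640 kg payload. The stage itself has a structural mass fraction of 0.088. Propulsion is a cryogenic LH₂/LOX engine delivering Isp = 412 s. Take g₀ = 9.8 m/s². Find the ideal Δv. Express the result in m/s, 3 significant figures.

Stage wet mass = m₀ − payload = 161,700 − 1,640 = 160,060 kg.
Stage dry mass = ε × stage wet mass = 0.088 × 160,060 = 14,085.3 kg.
Burnout mass m_f = stage dry + payload = 14,085.3 + 1,640 = 15,725.3 kg.
v_e = Isp · g₀ = 412 × 9.8 = 4037.6 m/s.
Δv = v_e · ln(161,700/15,725.3) = 4037.6 × ln(10.28) = 4037.6 × 2.3305 ≈ 9410 m/s.

Δv ≈ 9410 m/s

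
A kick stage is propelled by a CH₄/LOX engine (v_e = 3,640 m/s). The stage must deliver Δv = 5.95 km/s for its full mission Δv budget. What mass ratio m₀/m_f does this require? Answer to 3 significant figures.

By the Tsiolkovsky rocket equation, m₀/m_f = exp(Δv / v_e) = exp(5950 / 3640.0) = exp(1.6346) = 5.1275.

mass ratio ≈ 5.13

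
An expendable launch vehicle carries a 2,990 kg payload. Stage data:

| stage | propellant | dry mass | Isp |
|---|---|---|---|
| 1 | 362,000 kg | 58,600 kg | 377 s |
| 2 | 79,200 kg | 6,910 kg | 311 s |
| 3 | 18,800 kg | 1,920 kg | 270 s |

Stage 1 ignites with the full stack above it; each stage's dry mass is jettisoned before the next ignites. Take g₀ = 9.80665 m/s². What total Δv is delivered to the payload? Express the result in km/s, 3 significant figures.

Δv ≈ 12.3 km/s

Ignition mass of stage 1 = 362,000+58,600 + 79,200+6,910 + 18,800+1,920 + 2,990 = 530,420 kg.
Stage 1: m₀ = 530,420 kg, m_f = 530,420 − 362,000 = 168,420 kg; Δv = 377×9.80665×ln(3.149) = 3697.1×1.1472 ≈ 4241 m/s.
Stage 2: m₀ = 109,820 kg, m_f = 109,820 − 79,200 = 30,620 kg; Δv = 311×9.80665×ln(3.587) = 3049.9×1.2772 ≈ 3895 m/s.
Stage 3: m₀ = 23,710 kg, m_f = 23,710 − 18,800 = 4,910 kg; Δv = 270×9.80665×ln(4.829) = 2647.8×1.5746 ≈ 4169 m/s.
Total Δv = 4241 + 3895 + 4169 = 12305 m/s.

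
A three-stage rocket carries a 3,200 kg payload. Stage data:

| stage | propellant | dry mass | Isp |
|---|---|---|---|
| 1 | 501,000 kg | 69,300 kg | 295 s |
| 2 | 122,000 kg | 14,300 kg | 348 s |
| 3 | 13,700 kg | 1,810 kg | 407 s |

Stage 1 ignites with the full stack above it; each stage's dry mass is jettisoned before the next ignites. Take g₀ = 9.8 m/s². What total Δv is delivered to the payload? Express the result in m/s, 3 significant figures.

Ignition mass of stage 1 = 501,000+69,300 + 122,000+14,300 + 13,700+1,810 + 3,200 = 725,310 kg.
Stage 1: m₀ = 725,310 kg, m_f = 725,310 − 501,000 = 224,310 kg; Δv = 295×9.8×ln(3.234) = 2891.0×1.1736 ≈ 3393 m/s.
Stage 2: m₀ = 155,010 kg, m_f = 155,010 − 122,000 = 33,010 kg; Δv = 348×9.8×ln(4.696) = 3410.4×1.5467 ≈ 5275 m/s.
Stage 3: m₀ = 18,710 kg, m_f = 18,710 − 13,700 = 5,010 kg; Δv = 407×9.8×ln(3.735) = 3988.6×1.3176 ≈ 5255 m/s.
Total Δv = 3393 + 5275 + 5255 = 13923 m/s.

Δv ≈ 13900 m/s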